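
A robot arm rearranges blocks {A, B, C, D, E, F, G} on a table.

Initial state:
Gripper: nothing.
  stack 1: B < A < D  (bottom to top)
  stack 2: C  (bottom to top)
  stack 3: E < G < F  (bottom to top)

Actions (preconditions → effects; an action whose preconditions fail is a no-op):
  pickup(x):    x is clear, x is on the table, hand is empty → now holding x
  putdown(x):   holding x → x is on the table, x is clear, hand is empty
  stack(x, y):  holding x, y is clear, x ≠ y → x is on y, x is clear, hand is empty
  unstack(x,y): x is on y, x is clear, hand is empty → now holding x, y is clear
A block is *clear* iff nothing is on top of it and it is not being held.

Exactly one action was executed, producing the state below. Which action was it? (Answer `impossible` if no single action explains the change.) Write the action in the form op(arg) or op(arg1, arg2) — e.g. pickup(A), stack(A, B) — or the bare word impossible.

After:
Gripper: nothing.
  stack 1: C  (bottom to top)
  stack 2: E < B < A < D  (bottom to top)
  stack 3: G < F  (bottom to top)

impossible

target: towers=[C; E/B/A/D; G/F] holding=-
     unstack(F, G) → towers=[B/A/D; C; E/G] holding=F
     unstack(D, A) → towers=[B/A; C; E/G/F] holding=D
         pickup(C) → towers=[B/A/D; E/G/F] holding=C
none of the 3 applicable actions match → impossible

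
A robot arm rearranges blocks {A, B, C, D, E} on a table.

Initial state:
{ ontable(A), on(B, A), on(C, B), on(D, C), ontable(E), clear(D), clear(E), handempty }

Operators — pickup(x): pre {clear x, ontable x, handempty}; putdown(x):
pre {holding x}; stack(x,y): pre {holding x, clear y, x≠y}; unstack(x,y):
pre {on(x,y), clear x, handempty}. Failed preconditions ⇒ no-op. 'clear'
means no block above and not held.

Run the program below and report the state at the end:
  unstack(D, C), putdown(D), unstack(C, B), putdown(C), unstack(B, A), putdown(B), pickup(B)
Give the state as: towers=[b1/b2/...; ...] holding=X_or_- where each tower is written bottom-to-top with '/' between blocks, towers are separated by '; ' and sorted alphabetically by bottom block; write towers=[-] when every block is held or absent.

step 1 (unstack(D, C)): towers=[A/B/C; E] holding=D
step 2 (putdown(D)): towers=[A/B/C; D; E] holding=-
step 3 (unstack(C, B)): towers=[A/B; D; E] holding=C
step 4 (putdown(C)): towers=[A/B; C; D; E] holding=-
step 5 (unstack(B, A)): towers=[A; C; D; E] holding=B
step 6 (putdown(B)): towers=[A; B; C; D; E] holding=-
step 7 (pickup(B)): towers=[A; C; D; E] holding=B

towers=[A; C; D; E] holding=B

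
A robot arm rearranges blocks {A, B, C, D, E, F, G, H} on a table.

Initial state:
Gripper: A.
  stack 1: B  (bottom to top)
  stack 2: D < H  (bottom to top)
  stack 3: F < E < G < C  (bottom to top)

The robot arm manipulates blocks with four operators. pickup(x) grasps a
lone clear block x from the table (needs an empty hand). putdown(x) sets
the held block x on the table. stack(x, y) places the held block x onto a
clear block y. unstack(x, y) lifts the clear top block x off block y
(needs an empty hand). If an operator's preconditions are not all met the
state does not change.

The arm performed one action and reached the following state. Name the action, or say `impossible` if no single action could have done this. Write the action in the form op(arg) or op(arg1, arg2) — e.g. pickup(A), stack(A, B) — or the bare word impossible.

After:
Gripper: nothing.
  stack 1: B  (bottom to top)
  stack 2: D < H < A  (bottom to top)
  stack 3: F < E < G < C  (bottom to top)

stack(A, H)

target: towers=[B; D/H/A; F/E/G/C] holding=-
        putdown(A) → towers=[A; B; D/H; F/E/G/C] holding=-
       stack(A, H) → towers=[B; D/H/A; F/E/G/C] holding=-  ← match
       stack(A, B) → towers=[B/A; D/H; F/E/G/C] holding=-
       stack(A, C) → towers=[B; D/H; F/E/G/C/A] holding=-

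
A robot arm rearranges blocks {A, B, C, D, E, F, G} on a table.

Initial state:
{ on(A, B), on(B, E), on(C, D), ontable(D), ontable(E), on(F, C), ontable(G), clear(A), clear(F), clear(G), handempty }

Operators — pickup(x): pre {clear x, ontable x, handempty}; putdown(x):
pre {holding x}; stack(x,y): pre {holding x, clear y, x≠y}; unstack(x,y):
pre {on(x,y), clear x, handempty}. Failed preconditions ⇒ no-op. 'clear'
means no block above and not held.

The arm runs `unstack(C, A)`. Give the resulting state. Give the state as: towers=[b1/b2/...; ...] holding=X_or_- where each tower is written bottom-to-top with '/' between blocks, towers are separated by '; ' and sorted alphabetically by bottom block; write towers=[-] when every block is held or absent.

towers=[D/C/F; E/B/A; G] holding=-

before: towers=[D/C/F; E/B/A; G] holding=-
pre[unstack(C, A)]: on(C,A) ✗, clear(C) ✗, handempty ✓
on(C,A), clear(C) unmet → unstack(C, A) is a no-op
after:  towers=[D/C/F; E/B/A; G] holding=-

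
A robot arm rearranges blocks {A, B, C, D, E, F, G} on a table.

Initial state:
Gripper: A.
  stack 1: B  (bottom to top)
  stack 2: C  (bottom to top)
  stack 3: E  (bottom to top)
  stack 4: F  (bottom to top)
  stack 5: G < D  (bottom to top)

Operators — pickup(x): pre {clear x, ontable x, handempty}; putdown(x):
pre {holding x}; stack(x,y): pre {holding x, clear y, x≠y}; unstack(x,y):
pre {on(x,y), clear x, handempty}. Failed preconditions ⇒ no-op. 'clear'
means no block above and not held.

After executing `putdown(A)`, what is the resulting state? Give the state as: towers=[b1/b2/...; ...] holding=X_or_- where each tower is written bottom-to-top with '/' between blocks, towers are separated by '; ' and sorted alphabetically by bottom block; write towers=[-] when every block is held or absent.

before: towers=[B; C; E; F; G/D] holding=A
pre[putdown(A)]: holding(A) ✓
all met → apply putdown(A)
after:  towers=[A; B; C; E; F; G/D] holding=-

towers=[A; B; C; E; F; G/D] holding=-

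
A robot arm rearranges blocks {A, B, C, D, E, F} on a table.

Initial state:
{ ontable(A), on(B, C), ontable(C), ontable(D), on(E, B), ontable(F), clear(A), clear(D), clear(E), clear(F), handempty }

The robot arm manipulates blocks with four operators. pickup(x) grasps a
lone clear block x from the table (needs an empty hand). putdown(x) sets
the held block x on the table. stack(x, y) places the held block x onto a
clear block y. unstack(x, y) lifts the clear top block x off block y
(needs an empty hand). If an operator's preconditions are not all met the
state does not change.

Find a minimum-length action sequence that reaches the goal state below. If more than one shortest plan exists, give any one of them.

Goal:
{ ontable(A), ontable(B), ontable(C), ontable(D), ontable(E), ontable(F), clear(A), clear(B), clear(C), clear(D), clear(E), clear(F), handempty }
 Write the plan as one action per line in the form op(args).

step 1 (unstack(E, B)): towers=[A; C/B; D; F] holding=E
step 2 (putdown(E)): towers=[A; C/B; D; E; F] holding=-
step 3 (unstack(B, C)): towers=[A; C; D; E; F] holding=B
step 4 (putdown(B)): towers=[A; B; C; D; E; F] holding=-
goal check: towers=[A; B; C; D; E; F] holding=- — reached (length 4, optimal by BFS)

unstack(E, B)
putdown(E)
unstack(B, C)
putdown(B)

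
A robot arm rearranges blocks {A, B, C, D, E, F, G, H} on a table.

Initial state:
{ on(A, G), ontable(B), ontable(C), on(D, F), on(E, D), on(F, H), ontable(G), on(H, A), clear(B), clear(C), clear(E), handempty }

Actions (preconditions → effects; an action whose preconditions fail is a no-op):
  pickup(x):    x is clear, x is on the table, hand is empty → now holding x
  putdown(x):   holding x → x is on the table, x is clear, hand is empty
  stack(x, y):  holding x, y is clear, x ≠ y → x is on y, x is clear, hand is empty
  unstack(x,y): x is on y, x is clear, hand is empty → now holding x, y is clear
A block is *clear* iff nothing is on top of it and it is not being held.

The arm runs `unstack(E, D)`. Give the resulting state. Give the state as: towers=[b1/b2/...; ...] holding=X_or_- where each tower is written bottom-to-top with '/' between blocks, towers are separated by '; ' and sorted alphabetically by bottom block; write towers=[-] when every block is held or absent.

towers=[B; C; G/A/H/F/D] holding=E

before: towers=[B; C; G/A/H/F/D/E] holding=-
pre[unstack(E, D)]: on(E,D) yes, clear(E) yes, handempty yes
all met → apply unstack(E, D)
after:  towers=[B; C; G/A/H/F/D] holding=E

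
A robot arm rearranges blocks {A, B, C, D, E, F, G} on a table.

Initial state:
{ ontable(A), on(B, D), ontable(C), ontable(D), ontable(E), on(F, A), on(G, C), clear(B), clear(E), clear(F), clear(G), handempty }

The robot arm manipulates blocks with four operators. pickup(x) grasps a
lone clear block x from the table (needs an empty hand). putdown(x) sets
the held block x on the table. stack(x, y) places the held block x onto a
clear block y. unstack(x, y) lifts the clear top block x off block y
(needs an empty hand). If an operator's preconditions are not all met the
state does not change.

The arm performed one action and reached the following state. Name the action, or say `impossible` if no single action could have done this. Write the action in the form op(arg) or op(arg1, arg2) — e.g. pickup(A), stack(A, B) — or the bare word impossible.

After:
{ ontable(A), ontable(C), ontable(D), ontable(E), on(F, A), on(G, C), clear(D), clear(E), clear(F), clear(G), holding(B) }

unstack(B, D)

target: towers=[A/F; C/G; D; E] holding=B
     unstack(B, D) → towers=[A/F; C/G; D; E] holding=B  ← match
     unstack(F, A) → towers=[A; C/G; D/B; E] holding=F
     unstack(G, C) → towers=[A/F; C; D/B; E] holding=G
         pickup(E) → towers=[A/F; C/G; D/B] holding=E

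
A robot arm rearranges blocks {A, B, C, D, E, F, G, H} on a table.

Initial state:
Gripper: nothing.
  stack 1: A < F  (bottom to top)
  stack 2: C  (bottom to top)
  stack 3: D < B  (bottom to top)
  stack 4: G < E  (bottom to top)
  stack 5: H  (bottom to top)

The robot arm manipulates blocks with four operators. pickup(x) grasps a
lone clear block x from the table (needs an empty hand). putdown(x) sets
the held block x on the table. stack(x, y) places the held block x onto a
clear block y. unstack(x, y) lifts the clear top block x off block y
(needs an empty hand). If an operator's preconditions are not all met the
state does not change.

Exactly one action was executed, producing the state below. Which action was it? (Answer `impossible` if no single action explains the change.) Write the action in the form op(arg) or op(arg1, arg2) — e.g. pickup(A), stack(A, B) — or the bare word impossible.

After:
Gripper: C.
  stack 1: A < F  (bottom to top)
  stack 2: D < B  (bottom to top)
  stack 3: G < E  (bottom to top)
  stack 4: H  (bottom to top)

pickup(C)

target: towers=[A/F; D/B; G/E; H] holding=C
     unstack(E, G) → towers=[A/F; C; D/B; G; H] holding=E
         pickup(H) → towers=[A/F; C; D/B; G/E] holding=H
     unstack(B, D) → towers=[A/F; C; D; G/E; H] holding=B
     unstack(F, A) → towers=[A; C; D/B; G/E; H] holding=F
         pickup(C) → towers=[A/F; D/B; G/E; H] holding=C  ← match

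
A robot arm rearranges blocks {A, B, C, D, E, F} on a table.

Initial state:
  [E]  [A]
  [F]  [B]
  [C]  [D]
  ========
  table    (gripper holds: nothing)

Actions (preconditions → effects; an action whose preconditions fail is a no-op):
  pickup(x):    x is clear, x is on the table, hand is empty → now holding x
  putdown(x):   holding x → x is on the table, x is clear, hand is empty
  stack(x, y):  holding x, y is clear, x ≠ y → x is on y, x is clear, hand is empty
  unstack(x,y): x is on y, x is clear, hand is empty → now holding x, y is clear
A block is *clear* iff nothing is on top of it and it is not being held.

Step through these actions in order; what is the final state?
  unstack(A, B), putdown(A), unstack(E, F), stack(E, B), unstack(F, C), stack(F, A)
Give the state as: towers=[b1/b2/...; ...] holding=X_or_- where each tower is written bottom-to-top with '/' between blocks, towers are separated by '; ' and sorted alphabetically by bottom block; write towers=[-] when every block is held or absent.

towers=[A/F; C; D/B/E] holding=-

step 1 (unstack(A, B)): towers=[C/F/E; D/B] holding=A
step 2 (putdown(A)): towers=[A; C/F/E; D/B] holding=-
step 3 (unstack(E, F)): towers=[A; C/F; D/B] holding=E
step 4 (stack(E, B)): towers=[A; C/F; D/B/E] holding=-
step 5 (unstack(F, C)): towers=[A; C; D/B/E] holding=F
step 6 (stack(F, A)): towers=[A/F; C; D/B/E] holding=-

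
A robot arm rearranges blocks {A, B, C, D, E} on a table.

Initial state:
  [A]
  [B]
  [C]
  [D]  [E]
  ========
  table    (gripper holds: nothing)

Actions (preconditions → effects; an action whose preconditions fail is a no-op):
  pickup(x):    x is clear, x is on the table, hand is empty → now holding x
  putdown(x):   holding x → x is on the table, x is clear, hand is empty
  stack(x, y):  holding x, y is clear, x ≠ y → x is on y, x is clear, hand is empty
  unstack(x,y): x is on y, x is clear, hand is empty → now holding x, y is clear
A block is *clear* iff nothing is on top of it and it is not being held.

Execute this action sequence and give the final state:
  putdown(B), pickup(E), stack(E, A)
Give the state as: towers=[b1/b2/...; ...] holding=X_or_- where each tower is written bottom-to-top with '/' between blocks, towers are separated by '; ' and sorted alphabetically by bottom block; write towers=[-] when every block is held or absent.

step 1 (putdown(B)) [no-op]: towers=[D/C/B/A; E] holding=-
step 2 (pickup(E)): towers=[D/C/B/A] holding=E
step 3 (stack(E, A)): towers=[D/C/B/A/E] holding=-

towers=[D/C/B/A/E] holding=-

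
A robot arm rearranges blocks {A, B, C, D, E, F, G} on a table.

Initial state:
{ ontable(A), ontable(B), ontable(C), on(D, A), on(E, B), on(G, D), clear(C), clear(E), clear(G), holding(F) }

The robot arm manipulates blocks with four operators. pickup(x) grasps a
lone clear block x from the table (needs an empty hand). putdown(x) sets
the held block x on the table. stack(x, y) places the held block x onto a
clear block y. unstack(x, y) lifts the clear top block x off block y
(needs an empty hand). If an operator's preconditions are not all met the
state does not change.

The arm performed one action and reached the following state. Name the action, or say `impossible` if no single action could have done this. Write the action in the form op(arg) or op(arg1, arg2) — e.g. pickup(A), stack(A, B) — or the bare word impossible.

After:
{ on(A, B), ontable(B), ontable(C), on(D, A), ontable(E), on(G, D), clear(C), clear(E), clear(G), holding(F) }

impossible

target: towers=[B/A/D/G; C; E] holding=F
        putdown(F) → towers=[A/D/G; B/E; C; F] holding=-
       stack(F, G) → towers=[A/D/G/F; B/E; C] holding=-
       stack(F, E) → towers=[A/D/G; B/E/F; C] holding=-
       stack(F, C) → towers=[A/D/G; B/E; C/F] holding=-
none of the 4 applicable actions match → impossible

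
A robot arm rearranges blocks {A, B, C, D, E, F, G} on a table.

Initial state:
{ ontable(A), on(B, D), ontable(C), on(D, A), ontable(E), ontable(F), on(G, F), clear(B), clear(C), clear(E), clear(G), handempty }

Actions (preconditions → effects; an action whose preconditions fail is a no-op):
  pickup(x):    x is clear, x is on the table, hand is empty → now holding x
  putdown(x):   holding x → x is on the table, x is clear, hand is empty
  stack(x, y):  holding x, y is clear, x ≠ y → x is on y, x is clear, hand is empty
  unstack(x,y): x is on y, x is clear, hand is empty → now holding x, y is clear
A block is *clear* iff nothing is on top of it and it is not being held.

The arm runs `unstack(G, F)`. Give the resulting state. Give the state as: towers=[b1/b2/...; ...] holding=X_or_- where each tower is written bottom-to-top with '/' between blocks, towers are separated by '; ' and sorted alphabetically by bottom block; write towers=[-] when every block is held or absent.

towers=[A/D/B; C; E; F] holding=G

before: towers=[A/D/B; C; E; F/G] holding=-
pre[unstack(G, F)]: on(G,F) ok, clear(G) ok, handempty ok
all met → apply unstack(G, F)
after:  towers=[A/D/B; C; E; F] holding=G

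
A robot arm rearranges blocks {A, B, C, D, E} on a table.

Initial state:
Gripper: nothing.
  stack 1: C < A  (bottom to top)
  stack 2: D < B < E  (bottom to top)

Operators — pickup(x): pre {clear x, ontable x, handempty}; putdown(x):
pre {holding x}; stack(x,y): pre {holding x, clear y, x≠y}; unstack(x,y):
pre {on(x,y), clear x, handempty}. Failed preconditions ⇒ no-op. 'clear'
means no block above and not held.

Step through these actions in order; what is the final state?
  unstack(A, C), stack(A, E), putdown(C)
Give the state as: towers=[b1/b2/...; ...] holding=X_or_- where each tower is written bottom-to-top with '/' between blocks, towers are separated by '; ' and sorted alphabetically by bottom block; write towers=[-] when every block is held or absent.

towers=[C; D/B/E/A] holding=-

step 1 (unstack(A, C)): towers=[C; D/B/E] holding=A
step 2 (stack(A, E)): towers=[C; D/B/E/A] holding=-
step 3 (putdown(C)) [no-op]: towers=[C; D/B/E/A] holding=-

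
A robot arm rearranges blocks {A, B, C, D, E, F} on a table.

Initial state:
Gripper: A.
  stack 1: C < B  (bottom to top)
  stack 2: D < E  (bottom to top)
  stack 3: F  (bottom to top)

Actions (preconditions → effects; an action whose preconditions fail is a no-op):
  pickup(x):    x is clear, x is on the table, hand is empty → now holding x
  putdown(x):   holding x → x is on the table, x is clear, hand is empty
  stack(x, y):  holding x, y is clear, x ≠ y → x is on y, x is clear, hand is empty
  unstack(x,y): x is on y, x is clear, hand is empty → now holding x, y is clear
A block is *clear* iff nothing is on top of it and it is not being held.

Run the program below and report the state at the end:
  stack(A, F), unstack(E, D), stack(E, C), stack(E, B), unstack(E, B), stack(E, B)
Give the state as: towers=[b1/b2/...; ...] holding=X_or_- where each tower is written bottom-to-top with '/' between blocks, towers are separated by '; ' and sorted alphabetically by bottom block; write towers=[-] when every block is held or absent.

towers=[C/B/E; D; F/A] holding=-

step 1 (stack(A, F)): towers=[C/B; D/E; F/A] holding=-
step 2 (unstack(E, D)): towers=[C/B; D; F/A] holding=E
step 3 (stack(E, C)) [no-op]: towers=[C/B; D; F/A] holding=E
step 4 (stack(E, B)): towers=[C/B/E; D; F/A] holding=-
step 5 (unstack(E, B)): towers=[C/B; D; F/A] holding=E
step 6 (stack(E, B)): towers=[C/B/E; D; F/A] holding=-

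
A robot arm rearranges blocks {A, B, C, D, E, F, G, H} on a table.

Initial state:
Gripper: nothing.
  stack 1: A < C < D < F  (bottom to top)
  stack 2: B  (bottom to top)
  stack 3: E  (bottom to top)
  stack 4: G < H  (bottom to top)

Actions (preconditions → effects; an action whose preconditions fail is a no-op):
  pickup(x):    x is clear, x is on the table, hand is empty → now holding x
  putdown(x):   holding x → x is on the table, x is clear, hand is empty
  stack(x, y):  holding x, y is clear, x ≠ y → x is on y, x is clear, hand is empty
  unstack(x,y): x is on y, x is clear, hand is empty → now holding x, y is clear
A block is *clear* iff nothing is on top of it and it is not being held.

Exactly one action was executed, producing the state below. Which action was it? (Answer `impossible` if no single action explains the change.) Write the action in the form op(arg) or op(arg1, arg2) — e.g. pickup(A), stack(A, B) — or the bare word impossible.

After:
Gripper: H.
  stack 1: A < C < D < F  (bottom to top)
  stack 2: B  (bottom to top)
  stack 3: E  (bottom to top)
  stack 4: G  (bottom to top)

unstack(H, G)

target: towers=[A/C/D/F; B; E; G] holding=H
         pickup(E) → towers=[A/C/D/F; B; G/H] holding=E
     unstack(H, G) → towers=[A/C/D/F; B; E; G] holding=H  ← match
         pickup(B) → towers=[A/C/D/F; E; G/H] holding=B
     unstack(F, D) → towers=[A/C/D; B; E; G/H] holding=F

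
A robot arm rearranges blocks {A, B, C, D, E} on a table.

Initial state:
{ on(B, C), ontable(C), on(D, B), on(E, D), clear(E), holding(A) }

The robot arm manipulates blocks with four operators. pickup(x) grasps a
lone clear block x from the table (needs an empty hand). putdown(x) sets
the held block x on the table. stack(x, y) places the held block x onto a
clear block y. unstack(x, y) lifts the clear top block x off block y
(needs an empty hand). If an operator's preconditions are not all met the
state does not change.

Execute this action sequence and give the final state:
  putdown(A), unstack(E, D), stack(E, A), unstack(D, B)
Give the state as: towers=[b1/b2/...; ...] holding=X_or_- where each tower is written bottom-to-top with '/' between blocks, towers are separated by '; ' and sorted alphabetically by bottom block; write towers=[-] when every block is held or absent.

step 1 (putdown(A)): towers=[A; C/B/D/E] holding=-
step 2 (unstack(E, D)): towers=[A; C/B/D] holding=E
step 3 (stack(E, A)): towers=[A/E; C/B/D] holding=-
step 4 (unstack(D, B)): towers=[A/E; C/B] holding=D

towers=[A/E; C/B] holding=D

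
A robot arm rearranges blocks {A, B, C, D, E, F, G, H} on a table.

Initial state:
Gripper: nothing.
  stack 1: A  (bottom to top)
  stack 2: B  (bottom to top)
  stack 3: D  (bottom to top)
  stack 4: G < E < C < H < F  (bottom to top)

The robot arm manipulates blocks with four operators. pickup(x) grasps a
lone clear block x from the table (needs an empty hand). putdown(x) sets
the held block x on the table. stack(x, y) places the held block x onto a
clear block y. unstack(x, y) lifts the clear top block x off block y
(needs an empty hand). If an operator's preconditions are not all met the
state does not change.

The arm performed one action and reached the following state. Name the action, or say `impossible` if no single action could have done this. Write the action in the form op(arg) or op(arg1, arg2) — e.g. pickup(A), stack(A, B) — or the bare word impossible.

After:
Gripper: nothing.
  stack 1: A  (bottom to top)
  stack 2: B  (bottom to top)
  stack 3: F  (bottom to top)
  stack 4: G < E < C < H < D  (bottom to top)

target: towers=[A; B; F; G/E/C/H/D] holding=-
         pickup(A) → towers=[B; D; G/E/C/H/F] holding=A
         pickup(B) → towers=[A; D; G/E/C/H/F] holding=B
     unstack(F, H) → towers=[A; B; D; G/E/C/H] holding=F
         pickup(D) → towers=[A; B; G/E/C/H/F] holding=D
none of the 4 applicable actions match → impossible

impossible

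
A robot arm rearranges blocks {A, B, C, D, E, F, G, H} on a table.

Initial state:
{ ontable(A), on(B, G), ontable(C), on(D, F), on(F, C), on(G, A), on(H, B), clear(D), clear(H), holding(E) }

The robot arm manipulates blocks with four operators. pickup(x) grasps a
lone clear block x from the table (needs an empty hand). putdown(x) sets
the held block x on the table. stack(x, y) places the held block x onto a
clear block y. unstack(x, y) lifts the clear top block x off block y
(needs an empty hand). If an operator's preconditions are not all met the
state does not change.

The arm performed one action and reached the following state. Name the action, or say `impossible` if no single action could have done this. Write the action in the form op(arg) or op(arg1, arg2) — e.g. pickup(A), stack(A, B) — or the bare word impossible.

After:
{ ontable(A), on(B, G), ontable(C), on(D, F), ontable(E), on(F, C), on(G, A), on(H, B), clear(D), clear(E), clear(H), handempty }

putdown(E)

target: towers=[A/G/B/H; C/F/D; E] holding=-
        putdown(E) → towers=[A/G/B/H; C/F/D; E] holding=-  ← match
       stack(E, H) → towers=[A/G/B/H/E; C/F/D] holding=-
       stack(E, D) → towers=[A/G/B/H; C/F/D/E] holding=-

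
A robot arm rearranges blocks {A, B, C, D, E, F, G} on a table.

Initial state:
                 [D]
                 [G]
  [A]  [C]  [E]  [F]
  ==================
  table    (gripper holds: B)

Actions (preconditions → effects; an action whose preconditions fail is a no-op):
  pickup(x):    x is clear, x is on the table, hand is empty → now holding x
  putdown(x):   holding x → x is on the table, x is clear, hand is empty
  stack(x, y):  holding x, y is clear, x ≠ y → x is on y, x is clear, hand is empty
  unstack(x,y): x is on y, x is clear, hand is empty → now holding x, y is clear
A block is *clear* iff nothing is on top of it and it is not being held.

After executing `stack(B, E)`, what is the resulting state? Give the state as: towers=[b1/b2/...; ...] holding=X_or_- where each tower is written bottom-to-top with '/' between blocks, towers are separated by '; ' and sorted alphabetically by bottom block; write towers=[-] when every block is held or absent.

towers=[A; C; E/B; F/G/D] holding=-

before: towers=[A; C; E; F/G/D] holding=B
pre[stack(B, E)]: holding(B) yes, clear(E) yes, B≠E yes
all met → apply stack(B, E)
after:  towers=[A; C; E/B; F/G/D] holding=-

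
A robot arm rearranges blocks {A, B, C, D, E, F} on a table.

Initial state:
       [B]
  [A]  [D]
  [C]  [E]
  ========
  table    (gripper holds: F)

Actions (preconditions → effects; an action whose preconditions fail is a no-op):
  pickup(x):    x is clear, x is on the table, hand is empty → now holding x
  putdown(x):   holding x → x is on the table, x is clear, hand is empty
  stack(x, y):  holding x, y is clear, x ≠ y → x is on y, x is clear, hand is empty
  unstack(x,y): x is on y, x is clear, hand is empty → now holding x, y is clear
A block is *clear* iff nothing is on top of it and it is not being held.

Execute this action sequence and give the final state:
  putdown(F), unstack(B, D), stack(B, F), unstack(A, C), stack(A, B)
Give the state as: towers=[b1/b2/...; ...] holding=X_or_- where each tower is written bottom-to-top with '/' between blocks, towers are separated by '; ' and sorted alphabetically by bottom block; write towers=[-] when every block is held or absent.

towers=[C; E/D; F/B/A] holding=-

step 1 (putdown(F)): towers=[C/A; E/D/B; F] holding=-
step 2 (unstack(B, D)): towers=[C/A; E/D; F] holding=B
step 3 (stack(B, F)): towers=[C/A; E/D; F/B] holding=-
step 4 (unstack(A, C)): towers=[C; E/D; F/B] holding=A
step 5 (stack(A, B)): towers=[C; E/D; F/B/A] holding=-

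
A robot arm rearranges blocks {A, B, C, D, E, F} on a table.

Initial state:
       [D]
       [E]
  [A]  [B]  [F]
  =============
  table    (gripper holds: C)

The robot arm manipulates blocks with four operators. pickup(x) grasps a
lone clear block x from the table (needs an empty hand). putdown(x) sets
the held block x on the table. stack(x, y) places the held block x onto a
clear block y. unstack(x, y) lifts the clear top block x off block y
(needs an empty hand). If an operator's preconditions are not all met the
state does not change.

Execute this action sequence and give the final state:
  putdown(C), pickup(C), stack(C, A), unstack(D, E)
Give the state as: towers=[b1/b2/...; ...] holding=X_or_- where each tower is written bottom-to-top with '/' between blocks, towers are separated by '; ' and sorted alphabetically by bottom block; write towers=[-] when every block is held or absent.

step 1 (putdown(C)): towers=[A; B/E/D; C; F] holding=-
step 2 (pickup(C)): towers=[A; B/E/D; F] holding=C
step 3 (stack(C, A)): towers=[A/C; B/E/D; F] holding=-
step 4 (unstack(D, E)): towers=[A/C; B/E; F] holding=D

towers=[A/C; B/E; F] holding=D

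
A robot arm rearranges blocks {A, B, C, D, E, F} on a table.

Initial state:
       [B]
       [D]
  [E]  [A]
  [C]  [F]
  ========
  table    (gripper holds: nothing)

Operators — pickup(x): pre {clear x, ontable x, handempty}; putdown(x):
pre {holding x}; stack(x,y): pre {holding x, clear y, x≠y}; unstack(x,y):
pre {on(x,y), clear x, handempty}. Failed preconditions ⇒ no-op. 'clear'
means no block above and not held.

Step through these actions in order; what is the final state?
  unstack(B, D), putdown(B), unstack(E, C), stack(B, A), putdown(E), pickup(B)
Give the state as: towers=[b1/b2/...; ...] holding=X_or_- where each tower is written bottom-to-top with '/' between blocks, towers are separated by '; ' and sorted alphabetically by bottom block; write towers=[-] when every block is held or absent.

towers=[C; E; F/A/D] holding=B

step 1 (unstack(B, D)): towers=[C/E; F/A/D] holding=B
step 2 (putdown(B)): towers=[B; C/E; F/A/D] holding=-
step 3 (unstack(E, C)): towers=[B; C; F/A/D] holding=E
step 4 (stack(B, A)) [no-op]: towers=[B; C; F/A/D] holding=E
step 5 (putdown(E)): towers=[B; C; E; F/A/D] holding=-
step 6 (pickup(B)): towers=[C; E; F/A/D] holding=B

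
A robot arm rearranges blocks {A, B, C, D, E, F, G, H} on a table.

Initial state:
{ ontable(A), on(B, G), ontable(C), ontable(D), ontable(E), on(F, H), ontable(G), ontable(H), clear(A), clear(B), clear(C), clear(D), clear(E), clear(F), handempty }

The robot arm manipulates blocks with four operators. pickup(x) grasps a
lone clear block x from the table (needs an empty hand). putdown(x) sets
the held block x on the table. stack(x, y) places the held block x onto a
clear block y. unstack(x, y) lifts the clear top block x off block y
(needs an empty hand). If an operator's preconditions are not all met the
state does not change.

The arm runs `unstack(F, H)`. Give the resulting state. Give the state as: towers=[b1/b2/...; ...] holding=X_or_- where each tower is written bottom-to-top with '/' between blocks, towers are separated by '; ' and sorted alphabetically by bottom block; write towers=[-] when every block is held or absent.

towers=[A; C; D; E; G/B; H] holding=F

before: towers=[A; C; D; E; G/B; H/F] holding=-
pre[unstack(F, H)]: on(F,H) ✓, clear(F) ✓, handempty ✓
all met → apply unstack(F, H)
after:  towers=[A; C; D; E; G/B; H] holding=F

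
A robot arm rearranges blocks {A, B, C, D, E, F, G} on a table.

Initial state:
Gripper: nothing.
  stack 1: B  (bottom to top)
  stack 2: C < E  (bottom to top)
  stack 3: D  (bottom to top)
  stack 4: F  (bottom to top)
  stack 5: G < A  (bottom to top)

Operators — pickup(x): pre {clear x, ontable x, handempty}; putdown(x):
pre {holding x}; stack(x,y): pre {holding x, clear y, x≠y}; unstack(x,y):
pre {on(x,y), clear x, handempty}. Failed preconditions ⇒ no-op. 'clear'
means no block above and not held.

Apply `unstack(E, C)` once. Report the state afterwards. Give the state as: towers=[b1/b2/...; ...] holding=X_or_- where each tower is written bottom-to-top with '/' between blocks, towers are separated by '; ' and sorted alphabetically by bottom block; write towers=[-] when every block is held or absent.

before: towers=[B; C/E; D; F; G/A] holding=-
pre[unstack(E, C)]: on(E,C) ✓, clear(E) ✓, handempty ✓
all met → apply unstack(E, C)
after:  towers=[B; C; D; F; G/A] holding=E

towers=[B; C; D; F; G/A] holding=E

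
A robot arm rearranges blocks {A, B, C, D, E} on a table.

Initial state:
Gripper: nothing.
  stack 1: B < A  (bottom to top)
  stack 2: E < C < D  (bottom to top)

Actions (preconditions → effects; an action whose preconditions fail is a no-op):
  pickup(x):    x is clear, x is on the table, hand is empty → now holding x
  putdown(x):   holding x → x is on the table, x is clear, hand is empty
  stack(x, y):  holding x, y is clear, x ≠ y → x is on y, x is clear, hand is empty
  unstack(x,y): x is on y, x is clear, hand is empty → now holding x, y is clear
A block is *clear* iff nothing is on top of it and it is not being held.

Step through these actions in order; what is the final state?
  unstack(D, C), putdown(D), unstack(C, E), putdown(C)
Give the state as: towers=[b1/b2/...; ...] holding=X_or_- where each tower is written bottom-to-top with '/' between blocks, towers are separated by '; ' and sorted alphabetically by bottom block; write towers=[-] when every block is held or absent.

step 1 (unstack(D, C)): towers=[B/A; E/C] holding=D
step 2 (putdown(D)): towers=[B/A; D; E/C] holding=-
step 3 (unstack(C, E)): towers=[B/A; D; E] holding=C
step 4 (putdown(C)): towers=[B/A; C; D; E] holding=-

towers=[B/A; C; D; E] holding=-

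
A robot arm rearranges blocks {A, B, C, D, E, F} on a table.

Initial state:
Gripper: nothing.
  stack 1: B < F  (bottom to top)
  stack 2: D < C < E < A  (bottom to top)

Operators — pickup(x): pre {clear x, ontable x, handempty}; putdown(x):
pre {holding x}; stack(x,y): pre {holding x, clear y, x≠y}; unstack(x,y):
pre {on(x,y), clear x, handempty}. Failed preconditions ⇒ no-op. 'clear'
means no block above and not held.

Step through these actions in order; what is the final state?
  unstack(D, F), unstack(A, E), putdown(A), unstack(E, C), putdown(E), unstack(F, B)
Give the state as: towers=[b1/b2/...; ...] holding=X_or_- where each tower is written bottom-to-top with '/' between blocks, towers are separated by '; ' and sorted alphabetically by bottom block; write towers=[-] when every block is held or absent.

step 1 (unstack(D, F)) [no-op]: towers=[B/F; D/C/E/A] holding=-
step 2 (unstack(A, E)): towers=[B/F; D/C/E] holding=A
step 3 (putdown(A)): towers=[A; B/F; D/C/E] holding=-
step 4 (unstack(E, C)): towers=[A; B/F; D/C] holding=E
step 5 (putdown(E)): towers=[A; B/F; D/C; E] holding=-
step 6 (unstack(F, B)): towers=[A; B; D/C; E] holding=F

towers=[A; B; D/C; E] holding=F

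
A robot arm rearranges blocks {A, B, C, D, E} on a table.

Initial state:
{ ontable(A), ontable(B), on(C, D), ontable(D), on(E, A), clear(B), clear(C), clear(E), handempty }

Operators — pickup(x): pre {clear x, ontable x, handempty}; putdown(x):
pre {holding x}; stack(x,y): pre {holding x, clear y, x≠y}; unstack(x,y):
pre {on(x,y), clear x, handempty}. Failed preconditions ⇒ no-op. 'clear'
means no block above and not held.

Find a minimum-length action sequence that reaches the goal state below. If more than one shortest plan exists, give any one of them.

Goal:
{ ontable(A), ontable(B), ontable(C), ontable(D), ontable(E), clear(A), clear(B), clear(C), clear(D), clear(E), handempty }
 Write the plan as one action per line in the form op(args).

unstack(E, A)
putdown(E)
unstack(C, D)
putdown(C)

step 1 (unstack(E, A)): towers=[A; B; D/C] holding=E
step 2 (putdown(E)): towers=[A; B; D/C; E] holding=-
step 3 (unstack(C, D)): towers=[A; B; D; E] holding=C
step 4 (putdown(C)): towers=[A; B; C; D; E] holding=-
goal check: towers=[A; B; C; D; E] holding=- — reached (length 4, optimal by BFS)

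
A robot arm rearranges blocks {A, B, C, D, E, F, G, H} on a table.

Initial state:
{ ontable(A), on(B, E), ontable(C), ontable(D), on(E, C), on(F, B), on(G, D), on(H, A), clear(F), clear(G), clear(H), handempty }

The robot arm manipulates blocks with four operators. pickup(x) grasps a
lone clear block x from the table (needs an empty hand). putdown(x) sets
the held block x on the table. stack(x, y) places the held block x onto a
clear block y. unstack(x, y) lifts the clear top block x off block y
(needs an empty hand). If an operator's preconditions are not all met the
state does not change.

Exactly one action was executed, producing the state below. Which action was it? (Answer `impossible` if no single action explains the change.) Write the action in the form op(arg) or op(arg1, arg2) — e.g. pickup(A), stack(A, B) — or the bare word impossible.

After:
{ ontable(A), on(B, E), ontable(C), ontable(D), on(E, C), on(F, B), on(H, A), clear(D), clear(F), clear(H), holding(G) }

unstack(G, D)

target: towers=[A/H; C/E/B/F; D] holding=G
     unstack(G, D) → towers=[A/H; C/E/B/F; D] holding=G  ← match
     unstack(H, A) → towers=[A; C/E/B/F; D/G] holding=H
     unstack(F, B) → towers=[A/H; C/E/B; D/G] holding=F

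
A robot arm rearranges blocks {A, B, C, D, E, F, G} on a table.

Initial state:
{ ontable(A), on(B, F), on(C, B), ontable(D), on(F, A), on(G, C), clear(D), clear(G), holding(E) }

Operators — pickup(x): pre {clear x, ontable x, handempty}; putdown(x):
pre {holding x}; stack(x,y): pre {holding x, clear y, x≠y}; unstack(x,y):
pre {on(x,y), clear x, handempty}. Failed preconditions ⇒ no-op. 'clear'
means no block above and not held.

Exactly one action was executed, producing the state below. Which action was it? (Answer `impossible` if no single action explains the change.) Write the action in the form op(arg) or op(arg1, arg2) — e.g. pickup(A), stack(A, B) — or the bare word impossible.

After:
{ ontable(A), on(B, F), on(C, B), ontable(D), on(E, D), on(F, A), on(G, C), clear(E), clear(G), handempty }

stack(E, D)

target: towers=[A/F/B/C/G; D/E] holding=-
        putdown(E) → towers=[A/F/B/C/G; D; E] holding=-
       stack(E, G) → towers=[A/F/B/C/G/E; D] holding=-
       stack(E, D) → towers=[A/F/B/C/G; D/E] holding=-  ← match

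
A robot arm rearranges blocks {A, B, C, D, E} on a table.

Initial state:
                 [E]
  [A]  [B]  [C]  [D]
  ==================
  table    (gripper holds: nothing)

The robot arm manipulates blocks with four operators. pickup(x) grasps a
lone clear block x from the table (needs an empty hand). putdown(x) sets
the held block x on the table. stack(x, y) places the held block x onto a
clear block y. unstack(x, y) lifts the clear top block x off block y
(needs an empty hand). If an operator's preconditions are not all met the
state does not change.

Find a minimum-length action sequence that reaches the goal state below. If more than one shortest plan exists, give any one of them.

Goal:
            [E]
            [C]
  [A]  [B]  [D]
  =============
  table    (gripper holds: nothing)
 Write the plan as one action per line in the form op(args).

step 1 (unstack(E, D)): towers=[A; B; C; D] holding=E
step 2 (putdown(E)): towers=[A; B; C; D; E] holding=-
step 3 (pickup(C)): towers=[A; B; D; E] holding=C
step 4 (stack(C, D)): towers=[A; B; D/C; E] holding=-
step 5 (pickup(E)): towers=[A; B; D/C] holding=E
step 6 (stack(E, C)): towers=[A; B; D/C/E] holding=-
goal check: towers=[A; B; D/C/E] holding=- — reached (length 6, optimal by BFS)

unstack(E, D)
putdown(E)
pickup(C)
stack(C, D)
pickup(E)
stack(E, C)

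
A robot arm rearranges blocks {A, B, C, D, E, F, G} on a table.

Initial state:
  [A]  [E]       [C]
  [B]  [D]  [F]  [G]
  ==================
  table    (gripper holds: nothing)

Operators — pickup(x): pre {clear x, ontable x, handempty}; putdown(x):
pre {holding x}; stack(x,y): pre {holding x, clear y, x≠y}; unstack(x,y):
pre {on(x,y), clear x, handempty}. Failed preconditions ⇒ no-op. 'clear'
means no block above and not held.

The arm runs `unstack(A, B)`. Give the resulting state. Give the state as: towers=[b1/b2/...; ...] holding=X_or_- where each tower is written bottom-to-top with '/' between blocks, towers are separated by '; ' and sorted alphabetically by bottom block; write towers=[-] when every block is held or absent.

towers=[B; D/E; F; G/C] holding=A

before: towers=[B/A; D/E; F; G/C] holding=-
pre[unstack(A, B)]: on(A,B) yes, clear(A) yes, handempty yes
all met → apply unstack(A, B)
after:  towers=[B; D/E; F; G/C] holding=A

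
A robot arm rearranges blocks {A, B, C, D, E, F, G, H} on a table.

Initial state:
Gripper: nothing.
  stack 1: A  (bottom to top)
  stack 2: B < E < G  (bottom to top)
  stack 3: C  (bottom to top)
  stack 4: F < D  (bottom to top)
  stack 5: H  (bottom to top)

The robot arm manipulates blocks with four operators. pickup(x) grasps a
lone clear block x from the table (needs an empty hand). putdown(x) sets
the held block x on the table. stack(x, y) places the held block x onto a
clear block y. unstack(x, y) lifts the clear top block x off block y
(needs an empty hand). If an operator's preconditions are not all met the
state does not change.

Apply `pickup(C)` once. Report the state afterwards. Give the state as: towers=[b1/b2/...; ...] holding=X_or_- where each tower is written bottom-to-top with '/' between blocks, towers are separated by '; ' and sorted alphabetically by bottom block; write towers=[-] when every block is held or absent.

before: towers=[A; B/E/G; C; F/D; H] holding=-
pre[pickup(C)]: clear(C) ok, ontable(C) ok, handempty ok
all met → apply pickup(C)
after:  towers=[A; B/E/G; F/D; H] holding=C

towers=[A; B/E/G; F/D; H] holding=C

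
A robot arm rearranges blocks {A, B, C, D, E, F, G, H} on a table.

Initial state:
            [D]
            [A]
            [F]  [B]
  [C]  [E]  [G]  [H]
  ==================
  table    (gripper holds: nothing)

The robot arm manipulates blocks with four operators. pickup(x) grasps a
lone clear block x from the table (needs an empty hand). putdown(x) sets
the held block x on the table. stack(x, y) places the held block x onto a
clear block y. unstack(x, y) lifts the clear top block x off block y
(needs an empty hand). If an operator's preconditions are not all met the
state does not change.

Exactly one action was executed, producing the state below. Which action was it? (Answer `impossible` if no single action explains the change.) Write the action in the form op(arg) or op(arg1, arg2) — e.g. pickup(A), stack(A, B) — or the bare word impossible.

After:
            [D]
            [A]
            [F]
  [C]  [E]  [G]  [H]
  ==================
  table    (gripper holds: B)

unstack(B, H)

target: towers=[C; E; G/F/A/D; H] holding=B
         pickup(E) → towers=[C; G/F/A/D; H/B] holding=E
     unstack(B, H) → towers=[C; E; G/F/A/D; H] holding=B  ← match
     unstack(D, A) → towers=[C; E; G/F/A; H/B] holding=D
         pickup(C) → towers=[E; G/F/A/D; H/B] holding=C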